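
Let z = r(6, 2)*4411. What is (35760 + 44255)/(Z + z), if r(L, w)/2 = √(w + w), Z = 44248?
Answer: 80015/61892 ≈ 1.2928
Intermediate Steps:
r(L, w) = 2*√2*√w (r(L, w) = 2*√(w + w) = 2*√(2*w) = 2*(√2*√w) = 2*√2*√w)
z = 17644 (z = (2*√2*√2)*4411 = 4*4411 = 17644)
(35760 + 44255)/(Z + z) = (35760 + 44255)/(44248 + 17644) = 80015/61892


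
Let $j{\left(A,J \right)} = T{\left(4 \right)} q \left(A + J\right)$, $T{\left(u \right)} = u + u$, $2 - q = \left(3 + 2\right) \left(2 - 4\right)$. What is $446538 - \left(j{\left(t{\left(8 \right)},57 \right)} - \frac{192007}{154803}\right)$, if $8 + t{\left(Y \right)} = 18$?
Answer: $\frac{68129921125}{154803} \approx 4.4011 \cdot 10^{5}$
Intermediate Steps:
$t{\left(Y \right)} = 10$ ($t{\left(Y \right)} = -8 + 18 = 10$)
$q = 12$ ($q = 2 - \left(3 + 2\right) \left(2 - 4\right) = 2 - 5 \left(-2\right) = 2 - -10 = 2 + 10 = 12$)
$T{\left(u \right)} = 2 u$
$j{\left(A,J \right)} = 96 A + 96 J$ ($j{\left(A,J \right)} = 2 \cdot 4 \cdot 12 \left(A + J\right) = 8 \cdot 12 \left(A + J\right) = 96 \left(A + J\right) = 96 A + 96 J$)
$446538 - \left(j{\left(t{\left(8 \right)},57 \right)} - \frac{192007}{154803}\right) = 446538 - \left(\left(96 \cdot 10 + 96 \cdot 57\right) - \frac{192007}{154803}\right) = 446538 - \left(\left(960 + 5472\right) - 192007 \cdot \frac{1}{154803}\right) = 446538 - \left(6432 - \frac{192007}{154803}\right) = 446538 - \frac{995500889}{154803} = \frac{68129921125}{154803}$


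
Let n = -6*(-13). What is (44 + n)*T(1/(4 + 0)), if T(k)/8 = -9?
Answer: -8784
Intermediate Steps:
T(k) = -72 (T(k) = 8*(-9) = -72)
n = 78
(44 + n)*T(1/(4 + 0)) = (44 + 78)*(-72) = 122*(-72) = -8784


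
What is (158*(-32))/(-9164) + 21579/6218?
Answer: 725279/180322 ≈ 4.0221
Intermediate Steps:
(158*(-32))/(-9164) + 21579/6218 = -5056*(-1/9164) + 21579*(1/6218) = 16/29 + 21579/6218 = 725279/180322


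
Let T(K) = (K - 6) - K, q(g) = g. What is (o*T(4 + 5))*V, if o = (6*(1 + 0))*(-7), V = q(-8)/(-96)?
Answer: 21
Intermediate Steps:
V = 1/12 (V = -8/(-96) = -8*(-1/96) = 1/12 ≈ 0.083333)
T(K) = -6 (T(K) = (-6 + K) - K = -6)
o = -42 (o = (6*1)*(-7) = 6*(-7) = -42)
(o*T(4 + 5))*V = -42*(-6)*(1/12) = 252*(1/12) = 21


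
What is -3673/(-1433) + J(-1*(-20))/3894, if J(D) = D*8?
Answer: 7265971/2790051 ≈ 2.6042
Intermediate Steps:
J(D) = 8*D
-3673/(-1433) + J(-1*(-20))/3894 = -3673/(-1433) + (8*(-1*(-20)))/3894 = -3673*(-1/1433) + (8*20)*(1/3894) = 3673/1433 + 160*(1/3894) = 3673/1433 + 80/1947 = 7265971/2790051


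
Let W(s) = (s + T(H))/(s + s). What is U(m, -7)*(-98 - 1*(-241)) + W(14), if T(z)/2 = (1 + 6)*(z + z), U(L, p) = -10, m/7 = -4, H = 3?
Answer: -2853/2 ≈ -1426.5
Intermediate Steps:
m = -28 (m = 7*(-4) = -28)
T(z) = 28*z (T(z) = 2*((1 + 6)*(z + z)) = 2*(7*(2*z)) = 2*(14*z) = 28*z)
W(s) = (84 + s)/(2*s) (W(s) = (s + 28*3)/(s + s) = (s + 84)/((2*s)) = (84 + s)*(1/(2*s)) = (84 + s)/(2*s))
U(m, -7)*(-98 - 1*(-241)) + W(14) = -10*(-98 - 1*(-241)) + (½)*(84 + 14)/14 = -10*(-98 + 241) + (½)*(1/14)*98 = -10*143 + 7/2 = -1430 + 7/2 = -2853/2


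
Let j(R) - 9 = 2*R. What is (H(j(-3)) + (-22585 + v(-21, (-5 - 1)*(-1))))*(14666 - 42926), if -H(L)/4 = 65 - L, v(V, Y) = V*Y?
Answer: 648821340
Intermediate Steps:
j(R) = 9 + 2*R
H(L) = -260 + 4*L (H(L) = -4*(65 - L) = -260 + 4*L)
(H(j(-3)) + (-22585 + v(-21, (-5 - 1)*(-1))))*(14666 - 42926) = ((-260 + 4*(9 + 2*(-3))) + (-22585 - 21*(-5 - 1)*(-1)))*(14666 - 42926) = ((-260 + 4*(9 - 6)) + (-22585 - (-126)*(-1)))*(-28260) = ((-260 + 4*3) + (-22585 - 21*6))*(-28260) = ((-260 + 12) + (-22585 - 126))*(-28260) = (-248 - 22711)*(-28260) = -22959*(-28260) = 648821340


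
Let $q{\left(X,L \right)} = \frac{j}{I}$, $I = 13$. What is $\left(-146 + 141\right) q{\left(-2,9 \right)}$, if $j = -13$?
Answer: $5$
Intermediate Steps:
$q{\left(X,L \right)} = -1$ ($q{\left(X,L \right)} = - \frac{13}{13} = \left(-13\right) \frac{1}{13} = -1$)
$\left(-146 + 141\right) q{\left(-2,9 \right)} = \left(-146 + 141\right) \left(-1\right) = \left(-5\right) \left(-1\right) = 5$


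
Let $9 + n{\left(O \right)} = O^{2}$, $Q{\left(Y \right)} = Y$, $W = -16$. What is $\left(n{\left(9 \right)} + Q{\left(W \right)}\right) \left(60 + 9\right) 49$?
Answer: $189336$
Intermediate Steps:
$n{\left(O \right)} = -9 + O^{2}$
$\left(n{\left(9 \right)} + Q{\left(W \right)}\right) \left(60 + 9\right) 49 = \left(\left(-9 + 9^{2}\right) - 16\right) \left(60 + 9\right) 49 = \left(\left(-9 + 81\right) - 16\right) 69 \cdot 49 = \left(72 - 16\right) 69 \cdot 49 = 56 \cdot 69 \cdot 49 = 3864 \cdot 49 = 189336$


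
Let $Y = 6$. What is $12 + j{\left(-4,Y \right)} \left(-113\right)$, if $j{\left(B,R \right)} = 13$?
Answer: $-1457$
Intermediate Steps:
$12 + j{\left(-4,Y \right)} \left(-113\right) = 12 + 13 \left(-113\right) = 12 - 1469 = -1457$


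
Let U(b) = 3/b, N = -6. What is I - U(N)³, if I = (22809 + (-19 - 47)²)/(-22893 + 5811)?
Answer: -33373/22776 ≈ -1.4653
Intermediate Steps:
I = -9055/5694 (I = (22809 + (-66)²)/(-17082) = (22809 + 4356)*(-1/17082) = 27165*(-1/17082) = -9055/5694 ≈ -1.5903)
I - U(N)³ = -9055/5694 - (3/(-6))³ = -9055/5694 - (3*(-⅙))³ = -9055/5694 - (-½)³ = -9055/5694 - 1*(-⅛) = -9055/5694 + ⅛ = -33373/22776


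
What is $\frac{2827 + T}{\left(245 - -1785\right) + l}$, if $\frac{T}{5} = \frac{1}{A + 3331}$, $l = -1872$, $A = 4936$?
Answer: $\frac{11685407}{653093} \approx 17.892$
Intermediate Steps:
$T = \frac{5}{8267}$ ($T = \frac{5}{4936 + 3331} = \frac{5}{8267} \approx 0.00060481$)
$\frac{2827 + T}{\left(245 - -1785\right) + l} = \frac{2827 + \frac{5}{8267}}{\left(245 - -1785\right) - 1872} = \frac{23370814}{8267 \left(\left(245 + 1785\right) - 1872\right)} = \frac{23370814}{8267 \left(2030 - 1872\right)} = \frac{23370814}{8267 \cdot 158} = \frac{23370814}{8267} \cdot \frac{1}{158} = \frac{11685407}{653093}$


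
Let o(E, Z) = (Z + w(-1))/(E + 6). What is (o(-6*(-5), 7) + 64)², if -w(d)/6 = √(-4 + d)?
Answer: 5340541/1296 - 2311*I*√5/108 ≈ 4120.8 - 47.848*I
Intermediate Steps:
w(d) = -6*√(-4 + d)
o(E, Z) = (Z - 6*I*√5)/(6 + E) (o(E, Z) = (Z - 6*√(-4 - 1))/(E + 6) = (Z - 6*I*√5)/(6 + E))
(o(-6*(-5), 7) + 64)² = ((7 - 6*I*√5)/(6 - 6*(-5)) + 64)² = ((7 - 6*I*√5)/(6 + 30) + 64)² = ((7 - 6*I*√5)/36 + 64)² = ((7/36 - I*√5/6) + 64)² = (2311/36 - I*√5/6)²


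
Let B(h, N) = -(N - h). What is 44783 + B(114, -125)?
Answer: 45022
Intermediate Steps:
B(h, N) = h - N
44783 + B(114, -125) = 44783 + (114 - 1*(-125)) = 44783 + (114 + 125) = 44783 + 239 = 45022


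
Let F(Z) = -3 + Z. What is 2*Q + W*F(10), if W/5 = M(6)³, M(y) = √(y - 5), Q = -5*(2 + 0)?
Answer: 15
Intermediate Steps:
Q = -10 (Q = -5*2 = -10)
M(y) = √(-5 + y)
W = 5 (W = 5*(√(-5 + 6))³ = 5*(√1)³ = 5*1³ = 5*1 = 5)
2*Q + W*F(10) = 2*(-10) + 5*(-3 + 10) = -20 + 5*7 = -20 + 35 = 15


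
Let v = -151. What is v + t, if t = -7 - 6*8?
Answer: -206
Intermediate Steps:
t = -55 (t = -7 - 48 = -55)
v + t = -151 - 55 = -206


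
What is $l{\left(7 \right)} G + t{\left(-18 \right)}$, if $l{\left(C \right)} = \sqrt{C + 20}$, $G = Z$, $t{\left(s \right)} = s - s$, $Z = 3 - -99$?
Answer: $306 \sqrt{3} \approx 530.01$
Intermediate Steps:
$Z = 102$ ($Z = 3 + 99 = 102$)
$t{\left(s \right)} = 0$
$G = 102$
$l{\left(C \right)} = \sqrt{20 + C}$
$l{\left(7 \right)} G + t{\left(-18 \right)} = \sqrt{20 + 7} \cdot 102 + 0 = \sqrt{27} \cdot 102 + 0 = 3 \sqrt{3} \cdot 102 + 0 = 306 \sqrt{3} + 0 = 306 \sqrt{3}$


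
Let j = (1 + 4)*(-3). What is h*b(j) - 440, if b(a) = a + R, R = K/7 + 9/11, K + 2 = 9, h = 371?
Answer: -58635/11 ≈ -5330.5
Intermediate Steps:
K = 7 (K = -2 + 9 = 7)
j = -15 (j = 5*(-3) = -15)
R = 20/11 (R = 7/7 + 9/11 = 7*(1/7) + 9*(1/11) = 1 + 9/11 = 20/11 ≈ 1.8182)
b(a) = 20/11 + a (b(a) = a + 20/11 = 20/11 + a)
h*b(j) - 440 = 371*(20/11 - 15) - 440 = 371*(-145/11) - 440 = -53795/11 - 440 = -58635/11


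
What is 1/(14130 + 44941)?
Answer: 1/59071 ≈ 1.6929e-5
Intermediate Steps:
1/(14130 + 44941) = 1/59071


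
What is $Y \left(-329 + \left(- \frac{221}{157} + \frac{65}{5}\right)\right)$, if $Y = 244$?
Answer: $- \frac{12159252}{157} \approx -77448.0$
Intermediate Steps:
$Y \left(-329 + \left(- \frac{221}{157} + \frac{65}{5}\right)\right) = 244 \left(-329 + \left(- \frac{221}{157} + \frac{65}{5}\right)\right) = 244 \left(-329 + \left(\left(-221\right) \frac{1}{157} + 65 \cdot \frac{1}{5}\right)\right) = 244 \left(-329 + \left(- \frac{221}{157} + 13\right)\right) = 244 \left(-329 + \frac{1820}{157}\right) = 244 \left(- \frac{49833}{157}\right) = - \frac{12159252}{157}$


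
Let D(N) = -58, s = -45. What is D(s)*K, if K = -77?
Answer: 4466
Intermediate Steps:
D(s)*K = -58*(-77) = 4466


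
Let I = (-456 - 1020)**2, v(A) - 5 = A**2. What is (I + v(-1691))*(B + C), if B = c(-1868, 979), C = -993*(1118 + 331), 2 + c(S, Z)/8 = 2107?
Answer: -7164209811054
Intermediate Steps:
v(A) = 5 + A**2
c(S, Z) = 16840 (c(S, Z) = -16 + 8*2107 = -16 + 16856 = 16840)
I = 2178576 (I = (-1476)**2 = 2178576)
C = -1438857 (C = -993*1449 = -1438857)
B = 16840
(I + v(-1691))*(B + C) = (2178576 + (5 + (-1691)**2))*(16840 - 1438857) = (2178576 + (5 + 2859481))*(-1422017) = (2178576 + 2859486)*(-1422017) = 5038062*(-1422017) = -7164209811054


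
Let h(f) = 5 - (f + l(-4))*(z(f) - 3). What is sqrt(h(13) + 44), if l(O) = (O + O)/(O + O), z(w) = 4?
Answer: sqrt(35) ≈ 5.9161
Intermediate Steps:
l(O) = 1 (l(O) = (2*O)/((2*O)) = (2*O)*(1/(2*O)) = 1)
h(f) = 4 - f (h(f) = 5 - (f + 1)*(4 - 3) = 5 - (1 + f) = 5 + (-1 - f) = 4 - f)
sqrt(h(13) + 44) = sqrt((4 - 1*13) + 44) = sqrt((4 - 13) + 44) = sqrt(-9 + 44) = sqrt(35)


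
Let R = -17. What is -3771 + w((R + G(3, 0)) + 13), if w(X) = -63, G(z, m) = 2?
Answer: -3834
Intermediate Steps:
-3771 + w((R + G(3, 0)) + 13) = -3771 - 63 = -3834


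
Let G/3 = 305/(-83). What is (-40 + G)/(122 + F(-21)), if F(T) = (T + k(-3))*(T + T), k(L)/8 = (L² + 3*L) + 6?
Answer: 385/7636 ≈ 0.050419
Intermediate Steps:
G = -915/83 (G = 3*(305/(-83)) = 3*(305*(-1/83)) = 3*(-305/83) = -915/83 ≈ -11.024)
k(L) = 48 + 8*L² + 24*L (k(L) = 8*((L² + 3*L) + 6) = 8*(6 + L² + 3*L) = 48 + 8*L² + 24*L)
F(T) = 2*T*(48 + T) (F(T) = (T + (48 + 8*(-3)² + 24*(-3)))*(T + T) = (T + (48 + 8*9 - 72))*(2*T) = (T + (48 + 72 - 72))*(2*T) = (T + 48)*(2*T) = (48 + T)*(2*T) = 2*T*(48 + T))
(-40 + G)/(122 + F(-21)) = (-40 - 915/83)/(122 + 2*(-21)*(48 - 21)) = -4235/(83*(122 + 2*(-21)*27)) = -4235/(83*(122 - 1134)) = -4235/83/(-1012) = -4235/83*(-1/1012) = 385/7636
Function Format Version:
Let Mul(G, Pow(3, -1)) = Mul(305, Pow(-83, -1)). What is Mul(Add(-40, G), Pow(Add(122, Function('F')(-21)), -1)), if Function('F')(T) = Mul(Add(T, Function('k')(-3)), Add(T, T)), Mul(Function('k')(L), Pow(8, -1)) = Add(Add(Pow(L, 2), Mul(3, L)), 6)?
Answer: Rational(385, 7636) ≈ 0.050419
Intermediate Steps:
G = Rational(-915, 83) (G = Mul(3, Mul(305, Pow(-83, -1))) = Mul(3, Mul(305, Rational(-1, 83))) = Mul(3, Rational(-305, 83)) = Rational(-915, 83) ≈ -11.024)
Function('k')(L) = Add(48, Mul(8, Pow(L, 2)), Mul(24, L)) (Function('k')(L) = Mul(8, Add(Add(Pow(L, 2), Mul(3, L)), 6)) = Mul(8, Add(6, Pow(L, 2), Mul(3, L))) = Add(48, Mul(8, Pow(L, 2)), Mul(24, L)))
Function('F')(T) = Mul(2, T, Add(48, T)) (Function('F')(T) = Mul(Add(T, Add(48, Mul(8, Pow(-3, 2)), Mul(24, -3))), Add(T, T)) = Mul(Add(T, Add(48, Mul(8, 9), -72)), Mul(2, T)) = Mul(Add(T, Add(48, 72, -72)), Mul(2, T)) = Mul(Add(T, 48), Mul(2, T)) = Mul(Add(48, T), Mul(2, T)) = Mul(2, T, Add(48, T)))
Mul(Add(-40, G), Pow(Add(122, Function('F')(-21)), -1)) = Mul(Add(-40, Rational(-915, 83)), Pow(Add(122, Mul(2, -21, Add(48, -21))), -1)) = Mul(Rational(-4235, 83), Pow(Add(122, Mul(2, -21, 27)), -1)) = Mul(Rational(-4235, 83), Pow(Add(122, -1134), -1)) = Mul(Rational(-4235, 83), Pow(-1012, -1)) = Mul(Rational(-4235, 83), Rational(-1, 1012)) = Rational(385, 7636)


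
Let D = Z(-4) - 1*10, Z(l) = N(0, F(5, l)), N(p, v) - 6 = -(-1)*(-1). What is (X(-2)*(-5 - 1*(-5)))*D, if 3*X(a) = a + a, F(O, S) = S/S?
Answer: 0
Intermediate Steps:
F(O, S) = 1
N(p, v) = 5 (N(p, v) = 6 - (-1)*(-1) = 6 - 1*1 = 6 - 1 = 5)
Z(l) = 5
X(a) = 2*a/3 (X(a) = (a + a)/3 = (2*a)/3 = 2*a/3)
D = -5 (D = 5 - 1*10 = 5 - 10 = -5)
(X(-2)*(-5 - 1*(-5)))*D = (((⅔)*(-2))*(-5 - 1*(-5)))*(-5) = -4*(-5 + 5)/3*(-5) = -4/3*0*(-5) = 0*(-5) = 0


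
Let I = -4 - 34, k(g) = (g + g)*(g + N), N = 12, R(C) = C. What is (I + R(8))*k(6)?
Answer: -6480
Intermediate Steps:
k(g) = 2*g*(12 + g) (k(g) = (g + g)*(g + 12) = (2*g)*(12 + g) = 2*g*(12 + g))
I = -38
(I + R(8))*k(6) = (-38 + 8)*(2*6*(12 + 6)) = -60*6*18 = -30*216 = -6480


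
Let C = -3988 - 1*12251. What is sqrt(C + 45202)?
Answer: sqrt(28963) ≈ 170.19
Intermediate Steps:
C = -16239 (C = -3988 - 12251 = -16239)
sqrt(C + 45202) = sqrt(-16239 + 45202) = sqrt(28963)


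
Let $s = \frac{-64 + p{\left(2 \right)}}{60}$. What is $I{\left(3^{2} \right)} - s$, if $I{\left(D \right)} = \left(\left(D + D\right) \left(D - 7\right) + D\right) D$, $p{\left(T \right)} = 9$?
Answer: $\frac{4871}{12} \approx 405.92$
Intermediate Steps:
$I{\left(D \right)} = D \left(D + 2 D \left(-7 + D\right)\right)$ ($I{\left(D \right)} = \left(2 D \left(-7 + D\right) + D\right) D = \left(D + 2 D \left(-7 + D\right)\right) D = D \left(D + 2 D \left(-7 + D\right)\right)$)
$s = - \frac{11}{12}$ ($s = \frac{-64 + 9}{60} = \frac{1}{60} \left(-55\right) = - \frac{11}{12} \approx -0.91667$)
$I{\left(3^{2} \right)} - s = \left(3^{2}\right)^{2} \left(-13 + 2 \cdot 3^{2}\right) - - \frac{11}{12} = 9^{2} \left(-13 + 2 \cdot 9\right) + \frac{11}{12} = 81 \left(-13 + 18\right) + \frac{11}{12} = 81 \cdot 5 + \frac{11}{12} = 405 + \frac{11}{12} = \frac{4871}{12}$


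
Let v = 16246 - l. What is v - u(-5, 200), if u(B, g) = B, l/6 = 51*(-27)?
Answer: 24513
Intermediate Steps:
l = -8262 (l = 6*(51*(-27)) = 6*(-1377) = -8262)
v = 24508 (v = 16246 - 1*(-8262) = 16246 + 8262 = 24508)
v - u(-5, 200) = 24508 - 1*(-5) = 24508 + 5 = 24513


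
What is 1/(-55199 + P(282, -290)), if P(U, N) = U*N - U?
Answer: -1/137261 ≈ -7.2854e-6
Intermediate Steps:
P(U, N) = -U + N*U (P(U, N) = N*U - U = -U + N*U)
1/(-55199 + P(282, -290)) = 1/(-55199 + 282*(-1 - 290)) = 1/(-55199 + 282*(-291)) = 1/(-55199 - 82062) = 1/(-137261) = -1/137261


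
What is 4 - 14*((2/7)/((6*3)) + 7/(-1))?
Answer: 916/9 ≈ 101.78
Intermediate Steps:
4 - 14*((2/7)/((6*3)) + 7/(-1)) = 4 - 14*((2*(1/7))/18 + 7*(-1)) = 4 - 14*((2/7)*(1/18) - 7) = 4 - 14*(1/63 - 7) = 4 - 14*(-440/63) = 4 + 880/9 = 916/9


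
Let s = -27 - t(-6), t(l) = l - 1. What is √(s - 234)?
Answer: I*√254 ≈ 15.937*I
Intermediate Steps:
t(l) = -1 + l
s = -20 (s = -27 - (-1 - 6) = -27 - 1*(-7) = -27 + 7 = -20)
√(s - 234) = √(-20 - 234) = √(-254) = I*√254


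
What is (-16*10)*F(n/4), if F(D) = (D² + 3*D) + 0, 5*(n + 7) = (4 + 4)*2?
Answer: 1558/5 ≈ 311.60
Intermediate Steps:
n = -19/5 (n = -7 + ((4 + 4)*2)/5 = -7 + (8*2)/5 = -7 + (⅕)*16 = -7 + 16/5 = -19/5 ≈ -3.8000)
F(D) = D² + 3*D
(-16*10)*F(n/4) = (-16*10)*((-19/5/4)*(3 - 19/5/4)) = -160*(-19/5*¼)*(3 - 19/5*¼) = -(-152)*(3 - 19/20) = -(-152)*41/20 = -160*(-779/400) = 1558/5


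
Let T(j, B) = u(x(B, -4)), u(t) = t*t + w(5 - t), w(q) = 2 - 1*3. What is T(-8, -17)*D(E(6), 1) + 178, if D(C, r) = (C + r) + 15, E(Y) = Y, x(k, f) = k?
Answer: 6514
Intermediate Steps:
w(q) = -1 (w(q) = 2 - 3 = -1)
u(t) = -1 + t² (u(t) = t*t - 1 = t² - 1 = -1 + t²)
T(j, B) = -1 + B²
D(C, r) = 15 + C + r
T(-8, -17)*D(E(6), 1) + 178 = (-1 + (-17)²)*(15 + 6 + 1) + 178 = (-1 + 289)*22 + 178 = 288*22 + 178 = 6336 + 178 = 6514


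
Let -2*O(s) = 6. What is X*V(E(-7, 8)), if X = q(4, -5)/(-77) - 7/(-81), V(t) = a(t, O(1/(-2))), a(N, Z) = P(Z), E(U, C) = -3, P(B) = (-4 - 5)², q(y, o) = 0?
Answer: 7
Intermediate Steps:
O(s) = -3 (O(s) = -½*6 = -3)
P(B) = 81 (P(B) = (-9)² = 81)
a(N, Z) = 81
V(t) = 81
X = 7/81 (X = 0/(-77) - 7/(-81) = 0*(-1/77) - 7*(-1/81) = 0 + 7/81 = 7/81 ≈ 0.086420)
X*V(E(-7, 8)) = (7/81)*81 = 7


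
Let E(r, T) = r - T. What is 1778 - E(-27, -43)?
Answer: 1762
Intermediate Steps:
1778 - E(-27, -43) = 1778 - (-27 - 1*(-43)) = 1778 - (-27 + 43) = 1778 - 1*16 = 1778 - 16 = 1762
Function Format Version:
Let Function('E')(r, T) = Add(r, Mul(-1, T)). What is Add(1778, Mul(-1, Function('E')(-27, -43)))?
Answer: 1762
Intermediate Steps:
Add(1778, Mul(-1, Function('E')(-27, -43))) = Add(1778, Mul(-1, Add(-27, Mul(-1, -43)))) = Add(1778, Mul(-1, Add(-27, 43))) = Add(1778, Mul(-1, 16)) = Add(1778, -16) = 1762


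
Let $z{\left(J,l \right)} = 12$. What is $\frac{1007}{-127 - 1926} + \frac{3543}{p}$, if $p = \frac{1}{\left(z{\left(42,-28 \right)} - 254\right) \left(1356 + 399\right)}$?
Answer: $- \frac{3089246680097}{2053} \approx -1.5047 \cdot 10^{9}$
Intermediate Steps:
$p = - \frac{1}{424710}$ ($p = \frac{1}{\left(12 - 254\right) \left(1356 + 399\right)} = \frac{1}{\left(-242\right) 1755} = \frac{1}{-424710} = - \frac{1}{424710} \approx -2.3545 \cdot 10^{-6}$)
$\frac{1007}{-127 - 1926} + \frac{3543}{p} = \frac{1007}{-127 - 1926} + \frac{3543}{- \frac{1}{424710}} = \frac{1007}{-127 - 1926} + 3543 \left(-424710\right) = \frac{1007}{-2053} - 1504747530 = 1007 \left(- \frac{1}{2053}\right) - 1504747530 = - \frac{1007}{2053} - 1504747530 = - \frac{3089246680097}{2053}$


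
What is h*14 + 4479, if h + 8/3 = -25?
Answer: 12275/3 ≈ 4091.7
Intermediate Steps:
h = -83/3 (h = -8/3 - 25 = -83/3 ≈ -27.667)
h*14 + 4479 = -83/3*14 + 4479 = -1162/3 + 4479 = 12275/3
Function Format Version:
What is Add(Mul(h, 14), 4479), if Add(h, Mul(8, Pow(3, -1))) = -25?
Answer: Rational(12275, 3) ≈ 4091.7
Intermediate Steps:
h = Rational(-83, 3) (h = Add(Rational(-8, 3), -25) = Rational(-83, 3) ≈ -27.667)
Add(Mul(h, 14), 4479) = Add(Mul(Rational(-83, 3), 14), 4479) = Add(Rational(-1162, 3), 4479) = Rational(12275, 3)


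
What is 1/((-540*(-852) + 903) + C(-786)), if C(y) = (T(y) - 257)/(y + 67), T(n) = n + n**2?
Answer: 719/330830024 ≈ 2.1733e-6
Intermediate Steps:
C(y) = (-257 + y*(1 + y))/(67 + y) (C(y) = (y*(1 + y) - 257)/(y + 67) = (-257 + y*(1 + y))/(67 + y))
1/((-540*(-852) + 903) + C(-786)) = 1/((-540*(-852) + 903) + (-257 - 786*(1 - 786))/(67 - 786)) = 1/((460080 + 903) + (-257 - 786*(-785))/(-719)) = 1/(460983 - (-257 + 617010)/719) = 1/(460983 - 1/719*616753) = 1/(460983 - 616753/719) = 1/(330830024/719) = 719/330830024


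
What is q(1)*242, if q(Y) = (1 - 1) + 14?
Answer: 3388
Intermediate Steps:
q(Y) = 14 (q(Y) = 0 + 14 = 14)
q(1)*242 = 14*242 = 3388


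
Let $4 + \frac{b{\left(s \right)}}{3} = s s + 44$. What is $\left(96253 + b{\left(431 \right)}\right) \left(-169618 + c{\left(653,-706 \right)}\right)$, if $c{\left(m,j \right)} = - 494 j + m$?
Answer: $117526695144$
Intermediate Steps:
$c{\left(m,j \right)} = m - 494 j$
$b{\left(s \right)} = 120 + 3 s^{2}$ ($b{\left(s \right)} = -12 + 3 \left(s s + 44\right) = -12 + 3 \left(s^{2} + 44\right) = -12 + 3 \left(44 + s^{2}\right) = -12 + \left(132 + 3 s^{2}\right) = 120 + 3 s^{2}$)
$\left(96253 + b{\left(431 \right)}\right) \left(-169618 + c{\left(653,-706 \right)}\right) = \left(96253 + \left(120 + 3 \cdot 431^{2}\right)\right) \left(-169618 + \left(653 - -348764\right)\right) = \left(96253 + \left(120 + 3 \cdot 185761\right)\right) \left(-169618 + \left(653 + 348764\right)\right) = \left(96253 + \left(120 + 557283\right)\right) \left(-169618 + 349417\right) = \left(96253 + 557403\right) 179799 = 653656 \cdot 179799 = 117526695144$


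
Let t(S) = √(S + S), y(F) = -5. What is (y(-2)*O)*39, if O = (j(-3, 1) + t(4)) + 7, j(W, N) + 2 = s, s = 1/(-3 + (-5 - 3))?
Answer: -10530/11 - 390*√2 ≈ -1508.8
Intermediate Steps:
s = -1/11 (s = 1/(-3 - 8) = 1/(-11) = -1/11 ≈ -0.090909)
j(W, N) = -23/11 (j(W, N) = -2 - 1/11 = -23/11)
t(S) = √2*√S (t(S) = √(2*S) = √2*√S)
O = 54/11 + 2*√2 (O = (-23/11 + √2*√4) + 7 = (-23/11 + √2*2) + 7 = (-23/11 + 2*√2) + 7 = 54/11 + 2*√2 ≈ 7.7375)
(y(-2)*O)*39 = -5*(54/11 + 2*√2)*39 = (-270/11 - 10*√2)*39 = -10530/11 - 390*√2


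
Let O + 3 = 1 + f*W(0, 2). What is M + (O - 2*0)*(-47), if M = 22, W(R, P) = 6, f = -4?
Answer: 1244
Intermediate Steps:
O = -26 (O = -3 + (1 - 4*6) = -3 + (1 - 24) = -3 - 23 = -26)
M + (O - 2*0)*(-47) = 22 + (-26 - 2*0)*(-47) = 22 + (-26 + 0)*(-47) = 22 - 26*(-47) = 22 + 1222 = 1244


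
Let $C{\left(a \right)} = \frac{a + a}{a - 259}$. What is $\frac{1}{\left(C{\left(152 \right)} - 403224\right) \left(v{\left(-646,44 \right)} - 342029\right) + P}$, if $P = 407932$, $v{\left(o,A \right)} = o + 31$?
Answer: $\frac{107}{14783512227892} \approx 7.2378 \cdot 10^{-12}$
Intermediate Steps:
$v{\left(o,A \right)} = 31 + o$
$C{\left(a \right)} = \frac{2 a}{-259 + a}$
$\frac{1}{\left(C{\left(152 \right)} - 403224\right) \left(v{\left(-646,44 \right)} - 342029\right) + P} = \frac{1}{\left(2 \cdot 152 \frac{1}{-259 + 152} - 403224\right) \left(\left(31 - 646\right) - 342029\right) + 407932} = \frac{1}{\left(2 \cdot 152 \frac{1}{-107} - 403224\right) \left(-615 - 342029\right) + 407932} = \frac{1}{\left(2 \cdot 152 \left(- \frac{1}{107}\right) - 403224\right) \left(-342644\right) + 407932} = \frac{1}{\left(- \frac{304}{107} - 403224\right) \left(-342644\right) + 407932} = \frac{1}{\left(- \frac{43145272}{107}\right) \left(-342644\right) + 407932} = \frac{1}{\frac{14783468579168}{107} + 407932} = \frac{1}{\frac{14783512227892}{107}} = \frac{107}{14783512227892}$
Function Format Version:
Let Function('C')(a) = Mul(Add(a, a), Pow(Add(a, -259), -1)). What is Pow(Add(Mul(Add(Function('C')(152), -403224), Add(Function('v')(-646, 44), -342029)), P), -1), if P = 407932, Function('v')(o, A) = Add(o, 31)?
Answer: Rational(107, 14783512227892) ≈ 7.2378e-12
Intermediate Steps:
Function('v')(o, A) = Add(31, o)
Function('C')(a) = Mul(2, a, Pow(Add(-259, a), -1)) (Function('C')(a) = Mul(Mul(2, a), Pow(Add(-259, a), -1)) = Mul(2, a, Pow(Add(-259, a), -1)))
Pow(Add(Mul(Add(Function('C')(152), -403224), Add(Function('v')(-646, 44), -342029)), P), -1) = Pow(Add(Mul(Add(Mul(2, 152, Pow(Add(-259, 152), -1)), -403224), Add(Add(31, -646), -342029)), 407932), -1) = Pow(Add(Mul(Add(Mul(2, 152, Pow(-107, -1)), -403224), Add(-615, -342029)), 407932), -1) = Pow(Add(Mul(Add(Mul(2, 152, Rational(-1, 107)), -403224), -342644), 407932), -1) = Pow(Add(Mul(Add(Rational(-304, 107), -403224), -342644), 407932), -1) = Pow(Add(Mul(Rational(-43145272, 107), -342644), 407932), -1) = Pow(Add(Rational(14783468579168, 107), 407932), -1) = Pow(Rational(14783512227892, 107), -1) = Rational(107, 14783512227892)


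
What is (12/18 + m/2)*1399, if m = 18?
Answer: 40571/3 ≈ 13524.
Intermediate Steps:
(12/18 + m/2)*1399 = (12/18 + 18/2)*1399 = (12*(1/18) + 18*(½))*1399 = (⅔ + 9)*1399 = (29/3)*1399 = 40571/3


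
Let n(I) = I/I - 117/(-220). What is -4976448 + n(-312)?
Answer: -1094818223/220 ≈ -4.9764e+6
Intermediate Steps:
n(I) = 337/220 (n(I) = 1 - 117*(-1/220) = 1 + 117/220 = 337/220)
-4976448 + n(-312) = -4976448 + 337/220 = -1094818223/220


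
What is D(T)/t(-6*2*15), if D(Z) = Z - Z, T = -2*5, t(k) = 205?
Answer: 0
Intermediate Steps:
T = -10
D(Z) = 0
D(T)/t(-6*2*15) = 0/205 = 0*(1/205) = 0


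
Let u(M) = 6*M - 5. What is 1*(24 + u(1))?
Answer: 25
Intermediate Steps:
u(M) = -5 + 6*M
1*(24 + u(1)) = 1*(24 + (-5 + 6*1)) = 1*(24 + (-5 + 6)) = 1*(24 + 1) = 1*25 = 25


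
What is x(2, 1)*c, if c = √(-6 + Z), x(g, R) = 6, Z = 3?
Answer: 6*I*√3 ≈ 10.392*I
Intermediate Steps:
c = I*√3 (c = √(-6 + 3) = √(-3) = I*√3 ≈ 1.732*I)
x(2, 1)*c = 6*(I*√3) = 6*I*√3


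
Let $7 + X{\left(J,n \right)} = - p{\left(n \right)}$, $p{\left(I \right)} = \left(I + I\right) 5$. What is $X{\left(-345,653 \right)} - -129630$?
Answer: $123093$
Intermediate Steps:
$p{\left(I \right)} = 10 I$ ($p{\left(I \right)} = 2 I 5 = 10 I$)
$X{\left(J,n \right)} = -7 - 10 n$
$X{\left(-345,653 \right)} - -129630 = \left(-7 - 6530\right) - -129630 = \left(-7 - 6530\right) + 129630 = -6537 + 129630 = 123093$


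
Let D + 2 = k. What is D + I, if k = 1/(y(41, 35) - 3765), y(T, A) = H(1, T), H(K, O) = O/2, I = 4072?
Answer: 30480228/7489 ≈ 4070.0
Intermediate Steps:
H(K, O) = O/2 (H(K, O) = O*(½) = O/2)
y(T, A) = T/2
k = -2/7489 (k = 1/((½)*41 - 3765) = 1/(41/2 - 3765) = 1/(-7489/2) = -2/7489 ≈ -0.00026706)
D = -14980/7489 (D = -2 - 2/7489 = -14980/7489 ≈ -2.0003)
D + I = -14980/7489 + 4072 = 30480228/7489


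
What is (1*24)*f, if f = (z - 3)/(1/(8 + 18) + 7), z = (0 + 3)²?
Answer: 1248/61 ≈ 20.459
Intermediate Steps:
z = 9 (z = 3² = 9)
f = 52/61 (f = (9 - 3)/(1/(8 + 18) + 7) = 6/(1/26 + 7) = 6/(183/26) = 6*(26/183) = 52/61 ≈ 0.85246)
(1*24)*f = (1*24)*(52/61) = 24*(52/61) = 1248/61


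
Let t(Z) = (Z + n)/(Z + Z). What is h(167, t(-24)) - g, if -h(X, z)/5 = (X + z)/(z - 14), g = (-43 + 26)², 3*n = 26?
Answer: -44886/197 ≈ -227.85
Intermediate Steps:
n = 26/3 (n = (⅓)*26 = 26/3 ≈ 8.6667)
t(Z) = (26/3 + Z)/(2*Z) (t(Z) = (Z + 26/3)/(Z + Z) = (26/3 + Z)/((2*Z)) = (26/3 + Z)*(1/(2*Z)) = (26/3 + Z)/(2*Z))
g = 289 (g = (-17)² = 289)
h(X, z) = -5*(X + z)/(-14 + z) (h(X, z) = -5*(X + z)/(z - 14) = -5*(X + z)/(-14 + z))
h(167, t(-24)) - g = 5*(-1*167 - (26 + 3*(-24))/(6*(-24)))/(-14 + (⅙)*(26 + 3*(-24))/(-24)) - 1*289 = 5*(-167 - (-1)*(26 - 72)/(6*24))/(-14 + (⅙)*(-1/24)*(26 - 72)) - 289 = 5*(-167 - (-1)*(-46)/(6*24))/(-14 + (⅙)*(-1/24)*(-46)) - 289 = 5*(-167 - 1*23/72)/(-14 + 23/72) - 289 = 5*(-167 - 23/72)/(-985/72) - 289 = 5*(-72/985)*(-12047/72) - 289 = 12047/197 - 289 = -44886/197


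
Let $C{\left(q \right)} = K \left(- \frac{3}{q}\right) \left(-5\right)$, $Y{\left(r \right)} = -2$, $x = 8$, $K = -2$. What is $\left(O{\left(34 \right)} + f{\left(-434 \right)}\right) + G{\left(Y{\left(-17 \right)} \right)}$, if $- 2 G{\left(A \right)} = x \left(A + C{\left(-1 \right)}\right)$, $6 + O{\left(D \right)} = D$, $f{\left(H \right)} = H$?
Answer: $-518$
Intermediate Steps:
$O{\left(D \right)} = -6 + D$
$C{\left(q \right)} = - \frac{30}{q}$ ($C{\left(q \right)} = - 2 \left(- \frac{3}{q}\right) \left(-5\right) = \frac{6}{q} \left(-5\right) = - \frac{30}{q}$)
$G{\left(A \right)} = -120 - 4 A$ ($G{\left(A \right)} = - \frac{8 \left(A - \frac{30}{-1}\right)}{2} = - \frac{8 \left(A - -30\right)}{2} = - \frac{8 \left(A + 30\right)}{2} = - \frac{8 \left(30 + A\right)}{2} = - \frac{240 + 8 A}{2} = -120 - 4 A$)
$\left(O{\left(34 \right)} + f{\left(-434 \right)}\right) + G{\left(Y{\left(-17 \right)} \right)} = \left(\left(-6 + 34\right) - 434\right) - 112 = \left(28 - 434\right) + \left(-120 + 8\right) = -406 - 112 = -518$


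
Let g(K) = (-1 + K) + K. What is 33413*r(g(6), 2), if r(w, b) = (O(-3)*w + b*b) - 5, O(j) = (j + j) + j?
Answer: -3341300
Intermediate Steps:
O(j) = 3*j (O(j) = 2*j + j = 3*j)
g(K) = -1 + 2*K
r(w, b) = -5 + b² - 9*w (r(w, b) = ((3*(-3))*w + b*b) - 5 = (-9*w + b²) - 5 = (b² - 9*w) - 5 = -5 + b² - 9*w)
33413*r(g(6), 2) = 33413*(-5 + 2² - 9*(-1 + 2*6)) = 33413*(-5 + 4 - 9*(-1 + 12)) = 33413*(-5 + 4 - 9*11) = 33413*(-5 + 4 - 99) = 33413*(-100) = -3341300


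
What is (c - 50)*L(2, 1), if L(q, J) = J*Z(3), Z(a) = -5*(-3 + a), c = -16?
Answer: 0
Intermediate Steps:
Z(a) = 15 - 5*a
L(q, J) = 0 (L(q, J) = J*(15 - 5*3) = J*(15 - 15) = J*0 = 0)
(c - 50)*L(2, 1) = (-16 - 50)*0 = -66*0 = 0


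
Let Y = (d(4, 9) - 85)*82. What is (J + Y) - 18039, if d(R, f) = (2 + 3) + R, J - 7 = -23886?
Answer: -48150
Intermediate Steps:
J = -23879 (J = 7 - 23886 = -23879)
d(R, f) = 5 + R
Y = -6232 (Y = ((5 + 4) - 85)*82 = (9 - 85)*82 = -76*82 = -6232)
(J + Y) - 18039 = (-23879 - 6232) - 18039 = -30111 - 18039 = -48150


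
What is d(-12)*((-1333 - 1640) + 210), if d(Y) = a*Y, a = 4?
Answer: 132624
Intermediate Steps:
d(Y) = 4*Y
d(-12)*((-1333 - 1640) + 210) = (4*(-12))*((-1333 - 1640) + 210) = -48*(-2973 + 210) = -48*(-2763) = 132624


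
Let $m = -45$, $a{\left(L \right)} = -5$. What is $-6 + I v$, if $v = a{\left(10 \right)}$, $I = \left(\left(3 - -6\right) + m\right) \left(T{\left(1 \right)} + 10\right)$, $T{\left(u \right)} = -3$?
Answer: $1254$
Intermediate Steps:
$I = -252$ ($I = \left(\left(3 - -6\right) - 45\right) \left(-3 + 10\right) = \left(\left(3 + 6\right) - 45\right) 7 = \left(9 - 45\right) 7 = \left(-36\right) 7 = -252$)
$v = -5$
$-6 + I v = -6 - -1260 = -6 + 1260 = 1254$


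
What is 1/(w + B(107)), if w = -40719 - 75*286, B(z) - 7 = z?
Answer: -1/62055 ≈ -1.6115e-5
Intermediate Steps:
B(z) = 7 + z
w = -62169 (w = -40719 - 1*21450 = -40719 - 21450 = -62169)
1/(w + B(107)) = 1/(-62169 + (7 + 107)) = 1/(-62169 + 114) = 1/(-62055) = -1/62055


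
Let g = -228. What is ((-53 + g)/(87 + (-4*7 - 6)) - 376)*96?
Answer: -1940064/53 ≈ -36605.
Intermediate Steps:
((-53 + g)/(87 + (-4*7 - 6)) - 376)*96 = ((-53 - 228)/(87 + (-4*7 - 6)) - 376)*96 = (-281/(87 + (-28 - 6)) - 376)*96 = (-281/(87 - 34) - 376)*96 = (-281/53 - 376)*96 = -20209/53*96 = -1940064/53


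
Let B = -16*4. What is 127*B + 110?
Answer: -8018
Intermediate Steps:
B = -64
127*B + 110 = 127*(-64) + 110 = -8128 + 110 = -8018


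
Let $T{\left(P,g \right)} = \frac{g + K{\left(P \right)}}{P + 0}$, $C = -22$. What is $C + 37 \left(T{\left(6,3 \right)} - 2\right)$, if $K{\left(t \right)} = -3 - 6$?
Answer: $-133$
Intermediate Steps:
$K{\left(t \right)} = -9$ ($K{\left(t \right)} = -3 - 6 = -9$)
$T{\left(P,g \right)} = \frac{-9 + g}{P}$ ($T{\left(P,g \right)} = \frac{g - 9}{P + 0} = \frac{-9 + g}{P}$)
$C + 37 \left(T{\left(6,3 \right)} - 2\right) = -22 + 37 \left(\frac{-9 + 3}{6} - 2\right) = -22 + 37 \left(\frac{1}{6} \left(-6\right) - 2\right) = -22 + 37 \left(-1 - 2\right) = -22 + 37 \left(-3\right) = -22 - 111 = -133$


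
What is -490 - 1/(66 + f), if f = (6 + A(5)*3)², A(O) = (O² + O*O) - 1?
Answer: -11502751/23475 ≈ -490.00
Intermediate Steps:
A(O) = -1 + 2*O² (A(O) = (O² + O²) - 1 = 2*O² - 1 = -1 + 2*O²)
f = 23409 (f = (6 + (-1 + 2*5²)*3)² = (6 + (-1 + 2*25)*3)² = (6 + (-1 + 50)*3)² = (6 + 49*3)² = (6 + 147)² = 153² = 23409)
-490 - 1/(66 + f) = -490 - 1/(66 + 23409) = -490 - 1/23475 = -11502751/23475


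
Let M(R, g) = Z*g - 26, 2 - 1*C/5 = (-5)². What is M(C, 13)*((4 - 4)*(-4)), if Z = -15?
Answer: 0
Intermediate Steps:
C = -115 (C = 10 - 5*(-5)² = 10 - 5*25 = 10 - 125 = -115)
M(R, g) = -26 - 15*g (M(R, g) = -15*g - 26 = -26 - 15*g)
M(C, 13)*((4 - 4)*(-4)) = (-26 - 15*13)*((4 - 4)*(-4)) = (-26 - 195)*(0*(-4)) = -221*0 = 0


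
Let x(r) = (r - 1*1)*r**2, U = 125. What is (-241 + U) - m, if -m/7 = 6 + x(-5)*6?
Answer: -6374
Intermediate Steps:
x(r) = r**2*(-1 + r) (x(r) = (r - 1)*r**2 = (-1 + r)*r**2 = r**2*(-1 + r))
m = 6258 (m = -7*(6 + ((-5)**2*(-1 - 5))*6) = -7*(6 + (25*(-6))*6) = -7*(6 - 150*6) = -7*(6 - 900) = -7*(-894) = 6258)
(-241 + U) - m = (-241 + 125) - 1*6258 = -116 - 6258 = -6374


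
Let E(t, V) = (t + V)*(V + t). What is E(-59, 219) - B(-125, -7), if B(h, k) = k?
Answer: 25607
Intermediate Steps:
E(t, V) = (V + t)**2 (E(t, V) = (V + t)*(V + t) = (V + t)**2)
E(-59, 219) - B(-125, -7) = (219 - 59)**2 - 1*(-7) = 160**2 + 7 = 25600 + 7 = 25607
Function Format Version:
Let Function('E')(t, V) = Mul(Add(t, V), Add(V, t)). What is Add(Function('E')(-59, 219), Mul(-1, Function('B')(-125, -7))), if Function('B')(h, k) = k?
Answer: 25607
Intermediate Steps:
Function('E')(t, V) = Pow(Add(V, t), 2) (Function('E')(t, V) = Mul(Add(V, t), Add(V, t)) = Pow(Add(V, t), 2))
Add(Function('E')(-59, 219), Mul(-1, Function('B')(-125, -7))) = Add(Pow(Add(219, -59), 2), Mul(-1, -7)) = Add(Pow(160, 2), 7) = Add(25600, 7) = 25607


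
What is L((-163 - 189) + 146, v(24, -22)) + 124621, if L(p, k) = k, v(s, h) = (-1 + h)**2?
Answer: 125150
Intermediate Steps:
L((-163 - 189) + 146, v(24, -22)) + 124621 = (-1 - 22)**2 + 124621 = (-23)**2 + 124621 = 529 + 124621 = 125150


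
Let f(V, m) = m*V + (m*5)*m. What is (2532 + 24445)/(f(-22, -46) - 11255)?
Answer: 26977/337 ≈ 80.050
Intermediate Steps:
f(V, m) = 5*m² + V*m (f(V, m) = V*m + (5*m)*m = V*m + 5*m² = 5*m² + V*m)
(2532 + 24445)/(f(-22, -46) - 11255) = (2532 + 24445)/(-46*(-22 + 5*(-46)) - 11255) = 26977/(-46*(-22 - 230) - 11255) = 26977/(-46*(-252) - 11255) = 26977/(11592 - 11255) = 26977/337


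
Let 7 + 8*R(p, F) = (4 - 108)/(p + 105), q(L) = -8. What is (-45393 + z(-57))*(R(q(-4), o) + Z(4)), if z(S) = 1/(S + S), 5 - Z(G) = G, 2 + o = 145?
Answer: 36223621/88464 ≈ 409.47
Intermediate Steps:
o = 143 (o = -2 + 145 = 143)
Z(G) = 5 - G
z(S) = 1/(2*S)
R(p, F) = -7/8 - 13/(105 + p) (R(p, F) = -7/8 + ((4 - 108)/(p + 105))/8 = -7/8 + (-104/(105 + p))/8 = -7/8 - 13/(105 + p))
(-45393 + z(-57))*(R(q(-4), o) + Z(4)) = (-45393 + (½)/(-57))*((-839 - 7*(-8))/(8*(105 - 8)) + (5 - 1*4)) = (-45393 + (½)*(-1/57))*((⅛)*(-839 + 56)/97 + (5 - 4)) = (-45393 - 1/114)*((⅛)*(1/97)*(-783) + 1) = -5174803*(-783/776 + 1)/114 = -5174803/114*(-7/776) = 36223621/88464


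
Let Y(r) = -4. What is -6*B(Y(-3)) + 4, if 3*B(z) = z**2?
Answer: -28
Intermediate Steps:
B(z) = z**2/3
-6*B(Y(-3)) + 4 = -2*(-4)**2 + 4 = -2*16 + 4 = -6*16/3 + 4 = -32 + 4 = -28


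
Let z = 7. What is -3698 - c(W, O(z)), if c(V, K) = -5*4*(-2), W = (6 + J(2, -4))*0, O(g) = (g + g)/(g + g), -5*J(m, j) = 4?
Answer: -3738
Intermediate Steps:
J(m, j) = -⅘ (J(m, j) = -⅕*4 = -⅘)
O(g) = 1 (O(g) = (2*g)/((2*g)) = (2*g)*(1/(2*g)) = 1)
W = 0 (W = (6 - ⅘)*0 = (26/5)*0 = 0)
c(V, K) = 40 (c(V, K) = -20*(-2) = 40)
-3698 - c(W, O(z)) = -3698 - 1*40 = -3698 - 40 = -3738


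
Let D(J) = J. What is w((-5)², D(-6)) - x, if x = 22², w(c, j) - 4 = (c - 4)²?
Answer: -39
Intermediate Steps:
w(c, j) = 4 + (-4 + c)² (w(c, j) = 4 + (c - 4)² = 4 + (-4 + c)²)
x = 484
w((-5)², D(-6)) - x = (4 + (-4 + (-5)²)²) - 1*484 = (4 + (-4 + 25)²) - 484 = (4 + 21²) - 484 = (4 + 441) - 484 = 445 - 484 = -39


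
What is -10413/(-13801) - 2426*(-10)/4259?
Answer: 379161227/58778459 ≈ 6.4507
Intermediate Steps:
-10413/(-13801) - 2426*(-10)/4259 = -10413*(-1/13801) + 24260*(1/4259) = 10413/13801 + 24260/4259 = 379161227/58778459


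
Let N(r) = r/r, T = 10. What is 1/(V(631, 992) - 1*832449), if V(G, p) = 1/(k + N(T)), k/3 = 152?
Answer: -457/380429192 ≈ -1.2013e-6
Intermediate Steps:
N(r) = 1
k = 456 (k = 3*152 = 456)
V(G, p) = 1/457 (V(G, p) = 1/(456 + 1) = 1/457)
1/(V(631, 992) - 1*832449) = 1/(1/457 - 1*832449) = 1/(1/457 - 832449) = 1/(-380429192/457) = -457/380429192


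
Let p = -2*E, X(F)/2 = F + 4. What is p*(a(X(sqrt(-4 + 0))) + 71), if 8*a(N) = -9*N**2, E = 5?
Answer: -170 + 720*I ≈ -170.0 + 720.0*I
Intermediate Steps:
X(F) = 8 + 2*F (X(F) = 2*(F + 4) = 2*(4 + F) = 8 + 2*F)
p = -10 (p = -2*5 = -10)
a(N) = -9*N**2/8 (a(N) = (-9*N**2)/8 = -9*N**2/8)
p*(a(X(sqrt(-4 + 0))) + 71) = -10*(-9*(8 + 2*sqrt(-4 + 0))**2/8 + 71) = -10*(-9*(8 + 2*sqrt(-4))**2/8 + 71) = -10*(-9*(8 + 2*(2*I))**2/8 + 71) = -10*(-9*(8 + 4*I)**2/8 + 71) = -10*(71 - 9*(8 + 4*I)**2/8) = -710 + 45*(8 + 4*I)**2/4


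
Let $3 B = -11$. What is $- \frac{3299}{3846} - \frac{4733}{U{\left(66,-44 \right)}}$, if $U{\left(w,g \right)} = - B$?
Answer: $- \frac{54645643}{42306} \approx -1291.7$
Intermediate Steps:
$B = - \frac{11}{3}$ ($B = \frac{1}{3} \left(-11\right) = - \frac{11}{3} \approx -3.6667$)
$U{\left(w,g \right)} = \frac{11}{3}$ ($U{\left(w,g \right)} = \left(-1\right) \left(- \frac{11}{3}\right) = \frac{11}{3}$)
$- \frac{3299}{3846} - \frac{4733}{U{\left(66,-44 \right)}} = - \frac{3299}{3846} - \frac{4733}{\frac{11}{3}} = \left(-3299\right) \frac{1}{3846} - \frac{14199}{11} = - \frac{3299}{3846} - \frac{14199}{11} = - \frac{54645643}{42306}$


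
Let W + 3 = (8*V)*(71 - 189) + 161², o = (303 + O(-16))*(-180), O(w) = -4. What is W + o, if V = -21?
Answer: -8078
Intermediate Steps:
o = -53820 (o = (303 - 4)*(-180) = 299*(-180) = -53820)
W = 45742 (W = -3 + ((8*(-21))*(71 - 189) + 161²) = -3 + (-168*(-118) + 25921) = -3 + (19824 + 25921) = -3 + 45745 = 45742)
W + o = 45742 - 53820 = -8078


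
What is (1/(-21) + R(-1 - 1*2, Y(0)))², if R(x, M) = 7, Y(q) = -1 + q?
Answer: 21316/441 ≈ 48.336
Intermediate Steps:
(1/(-21) + R(-1 - 1*2, Y(0)))² = (1/(-21) + 7)² = (-1/21 + 7)² = (146/21)² = 21316/441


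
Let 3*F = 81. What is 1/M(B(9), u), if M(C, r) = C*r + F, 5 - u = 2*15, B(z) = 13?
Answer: -1/298 ≈ -0.0033557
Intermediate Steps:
F = 27 (F = (⅓)*81 = 27)
u = -25 (u = 5 - 2*15 = 5 - 1*30 = 5 - 30 = -25)
M(C, r) = 27 + C*r (M(C, r) = C*r + 27 = 27 + C*r)
1/M(B(9), u) = 1/(27 + 13*(-25)) = 1/(27 - 325) = 1/(-298) = -1/298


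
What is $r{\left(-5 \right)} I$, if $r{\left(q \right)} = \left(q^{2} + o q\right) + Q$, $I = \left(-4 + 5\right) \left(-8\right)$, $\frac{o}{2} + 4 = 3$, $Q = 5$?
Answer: $-320$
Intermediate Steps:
$o = -2$ ($o = -8 + 2 \cdot 3 = -8 + 6 = -2$)
$I = -8$ ($I = 1 \left(-8\right) = -8$)
$r{\left(q \right)} = 5 + q^{2} - 2 q$ ($r{\left(q \right)} = \left(q^{2} - 2 q\right) + 5 = 5 + q^{2} - 2 q$)
$r{\left(-5 \right)} I = \left(5 + \left(-5\right)^{2} - -10\right) \left(-8\right) = \left(5 + 25 + 10\right) \left(-8\right) = 40 \left(-8\right) = -320$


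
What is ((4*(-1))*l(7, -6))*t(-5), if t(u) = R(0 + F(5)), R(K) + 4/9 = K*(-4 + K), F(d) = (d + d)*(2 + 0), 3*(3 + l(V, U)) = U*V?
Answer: 195568/9 ≈ 21730.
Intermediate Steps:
l(V, U) = -3 + U*V/3 (l(V, U) = -3 + (U*V)/3 = -3 + U*V/3)
F(d) = 4*d (F(d) = (2*d)*2 = 4*d)
R(K) = -4/9 + K*(-4 + K)
t(u) = 2876/9 (t(u) = -4/9 + (0 + 4*5)**2 - 4*(0 + 4*5) = -4/9 + (0 + 20)**2 - 4*(0 + 20) = -4/9 + 20**2 - 4*20 = -4/9 + 400 - 80 = 2876/9)
((4*(-1))*l(7, -6))*t(-5) = ((4*(-1))*(-3 + (1/3)*(-6)*7))*(2876/9) = -4*(-3 - 14)*(2876/9) = -4*(-17)*(2876/9) = 68*(2876/9) = 195568/9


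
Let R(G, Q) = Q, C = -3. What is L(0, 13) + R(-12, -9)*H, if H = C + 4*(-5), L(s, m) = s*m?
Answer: 207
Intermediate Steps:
L(s, m) = m*s
H = -23 (H = -3 + 4*(-5) = -3 - 20 = -23)
L(0, 13) + R(-12, -9)*H = 13*0 - 9*(-23) = 0 + 207 = 207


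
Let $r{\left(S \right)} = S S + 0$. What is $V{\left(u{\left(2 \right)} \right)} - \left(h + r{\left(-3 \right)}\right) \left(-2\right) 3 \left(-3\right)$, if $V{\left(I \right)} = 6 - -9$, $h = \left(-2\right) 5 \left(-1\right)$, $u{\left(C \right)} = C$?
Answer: $-327$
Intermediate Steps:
$r{\left(S \right)} = S^{2}$ ($r{\left(S \right)} = S^{2} + 0 = S^{2}$)
$h = 10$ ($h = \left(-10\right) \left(-1\right) = 10$)
$V{\left(I \right)} = 15$ ($V{\left(I \right)} = 6 + 9 = 15$)
$V{\left(u{\left(2 \right)} \right)} - \left(h + r{\left(-3 \right)}\right) \left(-2\right) 3 \left(-3\right) = 15 - \left(10 + \left(-3\right)^{2}\right) \left(-2\right) 3 \left(-3\right) = 15 - \left(10 + 9\right) \left(\left(-6\right) \left(-3\right)\right) = 15 - 19 \cdot 18 = 15 - 342 = -327$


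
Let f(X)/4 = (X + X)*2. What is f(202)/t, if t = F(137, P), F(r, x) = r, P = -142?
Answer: 3232/137 ≈ 23.591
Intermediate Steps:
t = 137
f(X) = 16*X (f(X) = 4*((X + X)*2) = 4*((2*X)*2) = 4*(4*X) = 16*X)
f(202)/t = (16*202)/137 = 3232*(1/137) = 3232/137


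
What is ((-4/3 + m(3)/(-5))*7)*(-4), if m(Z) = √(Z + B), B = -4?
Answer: 112/3 + 28*I/5 ≈ 37.333 + 5.6*I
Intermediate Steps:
m(Z) = √(-4 + Z) (m(Z) = √(Z - 4) = √(-4 + Z))
((-4/3 + m(3)/(-5))*7)*(-4) = ((-4/3 + √(-4 + 3)/(-5))*7)*(-4) = ((-4*⅓ + √(-1)*(-⅕))*7)*(-4) = ((-4/3 + I*(-⅕))*7)*(-4) = ((-4/3 - I/5)*7)*(-4) = (-28/3 - 7*I/5)*(-4) = 112/3 + 28*I/5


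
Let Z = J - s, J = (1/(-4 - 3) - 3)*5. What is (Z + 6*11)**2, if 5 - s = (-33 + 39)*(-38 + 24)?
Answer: 73441/49 ≈ 1498.8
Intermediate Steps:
s = 89 (s = 5 - (-33 + 39)*(-38 + 24) = 5 - 6*(-14) = 5 - 1*(-84) = 5 + 84 = 89)
J = -110/7 (J = (1/(-7) - 3)*5 = (-1/7 - 3)*5 = -22/7*5 = -110/7 ≈ -15.714)
Z = -733/7 (Z = -110/7 - 1*89 = -110/7 - 89 = -733/7 ≈ -104.71)
(Z + 6*11)**2 = (-733/7 + 6*11)**2 = (-733/7 + 66)**2 = (-271/7)**2 = 73441/49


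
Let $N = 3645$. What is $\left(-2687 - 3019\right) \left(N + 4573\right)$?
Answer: $-46891908$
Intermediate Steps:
$\left(-2687 - 3019\right) \left(N + 4573\right) = \left(-2687 - 3019\right) \left(3645 + 4573\right) = \left(-5706\right) 8218 = -46891908$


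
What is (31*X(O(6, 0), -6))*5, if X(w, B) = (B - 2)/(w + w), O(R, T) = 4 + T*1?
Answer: -155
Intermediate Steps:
O(R, T) = 4 + T
X(w, B) = (-2 + B)/(2*w) (X(w, B) = (-2 + B)/((2*w)) = (-2 + B)*(1/(2*w)) = (-2 + B)/(2*w))
(31*X(O(6, 0), -6))*5 = (31*((-2 - 6)/(2*(4 + 0))))*5 = (31*((½)*(-8)/4))*5 = (31*((½)*(¼)*(-8)))*5 = (31*(-1))*5 = -31*5 = -155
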